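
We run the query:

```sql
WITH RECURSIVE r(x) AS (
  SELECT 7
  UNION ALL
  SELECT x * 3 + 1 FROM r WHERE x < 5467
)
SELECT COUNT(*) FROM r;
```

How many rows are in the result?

7

Base: x=7.
Iteration 1: 7 < 5467 holds -> x = 7 * 3 + 1 = 22.
Iteration 2: 22 < 5467 holds -> x = 22 * 3 + 1 = 67.
Iteration 3: 67 < 5467 holds -> x = 67 * 3 + 1 = 202.
Iteration 4: 202 < 5467 holds -> x = 202 * 3 + 1 = 607.
Iteration 5: 607 < 5467 holds -> x = 607 * 3 + 1 = 1822.
Iteration 6: 1822 < 5467 holds -> x = 1822 * 3 + 1 = 5467.
Iteration 7: 5467 < 5467 fails; recursion stops.
Total rows emitted: 7.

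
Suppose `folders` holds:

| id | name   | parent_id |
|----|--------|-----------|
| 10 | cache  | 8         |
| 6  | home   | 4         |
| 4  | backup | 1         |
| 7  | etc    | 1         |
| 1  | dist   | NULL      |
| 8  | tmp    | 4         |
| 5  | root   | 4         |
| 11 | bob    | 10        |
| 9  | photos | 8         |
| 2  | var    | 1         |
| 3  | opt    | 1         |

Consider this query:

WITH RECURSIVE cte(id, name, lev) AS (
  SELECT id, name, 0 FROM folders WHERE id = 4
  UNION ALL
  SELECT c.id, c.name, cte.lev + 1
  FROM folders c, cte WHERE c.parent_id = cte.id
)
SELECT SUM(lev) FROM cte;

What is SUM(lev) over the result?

10

Base: id=4 (backup) at lev 0.
Iteration 1: rows with parent_id in {4} -> root (id 5, lev 1), home (id 6, lev 1), tmp (id 8, lev 1).
Iteration 2: rows with parent_id in {5,6,8} -> photos (id 9, lev 2), cache (id 10, lev 2).
Iteration 3: rows with parent_id in {9,10} -> bob (id 11, lev 3).
Iteration 4: no rows with parent_id in {11}; recursion stops.
SUM(lev) = 0 + 1 + 1 + 1 + 2 + 2 + 3 = 10.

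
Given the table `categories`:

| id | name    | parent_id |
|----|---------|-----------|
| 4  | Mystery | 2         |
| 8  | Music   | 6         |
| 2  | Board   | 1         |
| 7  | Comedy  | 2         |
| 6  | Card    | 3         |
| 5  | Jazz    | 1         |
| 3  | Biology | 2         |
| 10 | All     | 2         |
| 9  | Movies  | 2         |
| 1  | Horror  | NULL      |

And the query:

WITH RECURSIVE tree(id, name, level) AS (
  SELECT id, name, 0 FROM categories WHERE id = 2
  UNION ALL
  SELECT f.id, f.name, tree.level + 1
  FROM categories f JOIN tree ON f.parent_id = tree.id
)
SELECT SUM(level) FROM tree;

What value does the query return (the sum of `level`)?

Base: id=2 (Board) at level 0.
Iteration 1: rows with parent_id in {2} -> Biology (id 3, level 1), Mystery (id 4, level 1), Comedy (id 7, level 1), Movies (id 9, level 1), All (id 10, level 1).
Iteration 2: rows with parent_id in {3,4,7,9,10} -> Card (id 6, level 2).
Iteration 3: rows with parent_id in {6} -> Music (id 8, level 3).
Iteration 4: no rows with parent_id in {8}; recursion stops.
SUM(level) = 0 + 1 + 1 + 1 + 1 + 1 + 2 + 3 = 10.

10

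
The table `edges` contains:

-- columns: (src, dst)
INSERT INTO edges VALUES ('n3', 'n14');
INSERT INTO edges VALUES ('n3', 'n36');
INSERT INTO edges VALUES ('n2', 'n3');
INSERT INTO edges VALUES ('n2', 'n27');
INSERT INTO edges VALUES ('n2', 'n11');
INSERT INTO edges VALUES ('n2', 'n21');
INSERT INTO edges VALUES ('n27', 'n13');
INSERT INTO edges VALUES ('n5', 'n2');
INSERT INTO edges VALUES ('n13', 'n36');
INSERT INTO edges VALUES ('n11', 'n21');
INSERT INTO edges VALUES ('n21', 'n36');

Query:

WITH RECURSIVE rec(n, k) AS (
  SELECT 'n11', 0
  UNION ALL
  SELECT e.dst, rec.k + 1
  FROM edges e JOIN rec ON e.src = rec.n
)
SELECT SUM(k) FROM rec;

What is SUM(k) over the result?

3

Base: (n11, k=0).
Iteration 1: edges from {n11} -> (n21, k=1).
Iteration 2: edges from {n21} -> (n36, k=2).
Iteration 3: no outgoing edges from {n36}; recursion stops.
SUM(k) = 0 + 1 + 2 = 3.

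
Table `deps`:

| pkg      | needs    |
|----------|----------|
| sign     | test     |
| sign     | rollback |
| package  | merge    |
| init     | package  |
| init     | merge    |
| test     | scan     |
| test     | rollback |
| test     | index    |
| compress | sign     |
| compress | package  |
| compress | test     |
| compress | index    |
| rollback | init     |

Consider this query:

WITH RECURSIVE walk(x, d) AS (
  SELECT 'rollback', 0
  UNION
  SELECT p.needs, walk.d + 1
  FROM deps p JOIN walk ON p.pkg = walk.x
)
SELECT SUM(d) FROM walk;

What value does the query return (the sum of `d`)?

8

Base: (rollback, d=0).
Iteration 1: edges from {rollback} -> (init, d=1).
Iteration 2: edges from {init} -> (merge, d=2), (package, d=2).
Iteration 3: edges from {merge,package} -> (merge, d=3).
Iteration 4: no outgoing edges from {merge}; recursion stops.
SUM(d) = 0 + 1 + 2 + 2 + 3 = 8.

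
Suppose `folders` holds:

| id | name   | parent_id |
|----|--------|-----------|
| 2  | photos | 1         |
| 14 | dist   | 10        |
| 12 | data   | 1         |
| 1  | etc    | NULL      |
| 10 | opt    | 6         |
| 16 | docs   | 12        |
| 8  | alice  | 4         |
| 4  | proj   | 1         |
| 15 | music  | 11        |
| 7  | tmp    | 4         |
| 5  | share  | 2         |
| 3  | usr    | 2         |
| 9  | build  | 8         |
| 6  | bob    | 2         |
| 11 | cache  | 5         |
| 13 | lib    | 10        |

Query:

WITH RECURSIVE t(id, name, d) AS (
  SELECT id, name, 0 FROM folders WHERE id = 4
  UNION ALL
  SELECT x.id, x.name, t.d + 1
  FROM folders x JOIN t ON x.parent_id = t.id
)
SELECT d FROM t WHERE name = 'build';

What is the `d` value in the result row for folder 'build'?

Base: id=4 (proj) at d 0.
Iteration 1: rows with parent_id in {4} -> tmp (id 7, d 1), alice (id 8, d 1).
Iteration 2: rows with parent_id in {7,8} -> build (id 9, d 2).
Iteration 3: no rows with parent_id in {9}; recursion stops.

2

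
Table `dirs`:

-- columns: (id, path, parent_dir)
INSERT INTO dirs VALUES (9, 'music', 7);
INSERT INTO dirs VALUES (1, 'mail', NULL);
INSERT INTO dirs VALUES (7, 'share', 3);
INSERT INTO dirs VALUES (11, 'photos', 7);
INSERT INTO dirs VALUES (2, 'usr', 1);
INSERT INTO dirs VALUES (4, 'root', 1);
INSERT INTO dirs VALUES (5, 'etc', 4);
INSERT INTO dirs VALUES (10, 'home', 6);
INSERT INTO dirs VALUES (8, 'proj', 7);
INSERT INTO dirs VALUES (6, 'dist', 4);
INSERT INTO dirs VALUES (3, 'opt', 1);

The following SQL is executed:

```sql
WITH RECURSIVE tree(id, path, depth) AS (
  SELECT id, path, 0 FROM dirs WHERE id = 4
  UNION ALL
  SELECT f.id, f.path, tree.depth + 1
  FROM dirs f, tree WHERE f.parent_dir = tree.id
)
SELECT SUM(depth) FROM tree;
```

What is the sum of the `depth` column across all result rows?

4

Base: id=4 (root) at depth 0.
Iteration 1: rows with parent_dir in {4} -> etc (id 5, depth 1), dist (id 6, depth 1).
Iteration 2: rows with parent_dir in {5,6} -> home (id 10, depth 2).
Iteration 3: no rows with parent_dir in {10}; recursion stops.
SUM(depth) = 0 + 1 + 1 + 2 = 4.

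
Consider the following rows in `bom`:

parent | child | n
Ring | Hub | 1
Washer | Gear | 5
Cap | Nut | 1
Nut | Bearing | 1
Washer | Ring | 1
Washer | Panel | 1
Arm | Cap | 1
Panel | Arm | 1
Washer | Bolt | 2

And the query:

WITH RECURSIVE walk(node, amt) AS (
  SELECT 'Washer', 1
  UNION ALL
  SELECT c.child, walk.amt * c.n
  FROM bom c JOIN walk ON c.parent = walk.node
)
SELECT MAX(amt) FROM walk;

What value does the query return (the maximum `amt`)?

Base: (Washer, amt=1).
Iteration 1: components of {Washer} -> Bolt = 1*2 = 2, Gear = 1*5 = 5, Panel = 1*1 = 1, Ring = 1*1 = 1.
Iteration 2: components of {Bolt,Gear,Panel,Ring} -> Arm = 1*1 = 1, Hub = 1*1 = 1.
Iteration 3: components of {Arm,Hub} -> Cap = 1*1 = 1.
Iteration 4: components of {Cap} -> Nut = 1*1 = 1.
Iteration 5: components of {Nut} -> Bearing = 1*1 = 1.
Iteration 6: no further components; recursion stops.
amt values: 1, 1, 1, 5, 2, 1, 1, 1, 1, 1; the maximum is 5.

5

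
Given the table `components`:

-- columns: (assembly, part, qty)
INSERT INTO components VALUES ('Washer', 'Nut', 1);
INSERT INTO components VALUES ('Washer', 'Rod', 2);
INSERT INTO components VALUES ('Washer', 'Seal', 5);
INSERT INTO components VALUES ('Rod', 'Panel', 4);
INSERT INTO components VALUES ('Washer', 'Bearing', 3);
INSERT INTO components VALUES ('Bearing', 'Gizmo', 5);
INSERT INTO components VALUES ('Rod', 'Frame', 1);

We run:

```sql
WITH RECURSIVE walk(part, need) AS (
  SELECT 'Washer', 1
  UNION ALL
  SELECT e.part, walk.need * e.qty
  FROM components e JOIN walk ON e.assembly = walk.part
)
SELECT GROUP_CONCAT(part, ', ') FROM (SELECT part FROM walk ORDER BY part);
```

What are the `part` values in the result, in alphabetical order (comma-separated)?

Base: (Washer, need=1).
Iteration 1: components of {Washer} -> Bearing = 1*3 = 3, Nut = 1*1 = 1, Rod = 1*2 = 2, Seal = 1*5 = 5.
Iteration 2: components of {Bearing,Nut,Rod,Seal} -> Frame = 2*1 = 2, Gizmo = 3*5 = 15, Panel = 2*4 = 8.
Iteration 3: no further components; recursion stops.

Bearing, Frame, Gizmo, Nut, Panel, Rod, Seal, Washer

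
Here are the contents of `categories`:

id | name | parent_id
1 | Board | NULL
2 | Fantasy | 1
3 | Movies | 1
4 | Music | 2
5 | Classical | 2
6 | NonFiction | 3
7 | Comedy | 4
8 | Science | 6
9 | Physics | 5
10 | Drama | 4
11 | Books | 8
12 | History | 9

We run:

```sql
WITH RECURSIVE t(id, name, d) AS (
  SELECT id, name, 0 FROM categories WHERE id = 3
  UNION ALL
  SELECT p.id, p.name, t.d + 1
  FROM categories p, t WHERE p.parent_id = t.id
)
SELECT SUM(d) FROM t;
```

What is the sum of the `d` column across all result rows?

6

Base: id=3 (Movies) at d 0.
Iteration 1: rows with parent_id in {3} -> NonFiction (id 6, d 1).
Iteration 2: rows with parent_id in {6} -> Science (id 8, d 2).
Iteration 3: rows with parent_id in {8} -> Books (id 11, d 3).
Iteration 4: no rows with parent_id in {11}; recursion stops.
SUM(d) = 0 + 1 + 2 + 3 = 6.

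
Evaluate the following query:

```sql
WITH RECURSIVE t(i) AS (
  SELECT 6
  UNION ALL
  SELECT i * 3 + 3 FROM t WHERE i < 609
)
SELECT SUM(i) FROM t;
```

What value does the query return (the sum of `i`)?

Base: i=6.
Iteration 1: 6 < 609 holds -> i = 6 * 3 + 3 = 21.
Iteration 2: 21 < 609 holds -> i = 21 * 3 + 3 = 66.
Iteration 3: 66 < 609 holds -> i = 66 * 3 + 3 = 201.
Iteration 4: 201 < 609 holds -> i = 201 * 3 + 3 = 606.
Iteration 5: 606 < 609 holds -> i = 606 * 3 + 3 = 1821.
Iteration 6: 1821 < 609 fails; recursion stops.
SUM(i) = 6 + 21 + 66 + 201 + 606 + 1821 = 2721.

2721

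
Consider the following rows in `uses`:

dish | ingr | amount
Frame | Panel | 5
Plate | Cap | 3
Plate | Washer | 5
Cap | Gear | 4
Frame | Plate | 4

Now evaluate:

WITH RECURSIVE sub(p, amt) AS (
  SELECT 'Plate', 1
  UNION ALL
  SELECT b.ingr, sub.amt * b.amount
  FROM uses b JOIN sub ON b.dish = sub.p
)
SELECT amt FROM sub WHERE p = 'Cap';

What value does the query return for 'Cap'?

Base: (Plate, amt=1).
Iteration 1: components of {Plate} -> Cap = 1*3 = 3, Washer = 1*5 = 5.
Iteration 2: components of {Cap,Washer} -> Gear = 3*4 = 12.
Iteration 3: no further components; recursion stops.

3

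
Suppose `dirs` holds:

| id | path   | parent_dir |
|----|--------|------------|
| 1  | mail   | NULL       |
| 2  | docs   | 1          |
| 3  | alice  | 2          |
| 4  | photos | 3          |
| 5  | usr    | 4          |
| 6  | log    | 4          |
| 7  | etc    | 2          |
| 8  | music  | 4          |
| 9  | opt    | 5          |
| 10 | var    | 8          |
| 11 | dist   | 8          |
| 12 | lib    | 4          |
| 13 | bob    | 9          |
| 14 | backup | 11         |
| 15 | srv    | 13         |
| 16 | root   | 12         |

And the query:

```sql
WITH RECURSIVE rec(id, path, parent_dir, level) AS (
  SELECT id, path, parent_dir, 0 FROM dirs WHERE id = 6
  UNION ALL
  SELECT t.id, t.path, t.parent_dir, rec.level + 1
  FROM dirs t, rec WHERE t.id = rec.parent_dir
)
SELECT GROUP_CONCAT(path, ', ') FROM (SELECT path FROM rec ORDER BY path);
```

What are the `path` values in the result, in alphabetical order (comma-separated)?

Base: id=6 (log), parent_dir=4, level 0.
Iteration 1: join on id=4 -> photos (id 4, parent_dir=3, level 1).
Iteration 2: join on id=3 -> alice (id 3, parent_dir=2, level 2).
Iteration 3: join on id=2 -> docs (id 2, parent_dir=1, level 3).
Iteration 4: join on id=1 -> mail (id 1, parent_dir=NULL, level 4).
Iteration 5: parent_dir is NULL; no match; recursion stops.

alice, docs, log, mail, photos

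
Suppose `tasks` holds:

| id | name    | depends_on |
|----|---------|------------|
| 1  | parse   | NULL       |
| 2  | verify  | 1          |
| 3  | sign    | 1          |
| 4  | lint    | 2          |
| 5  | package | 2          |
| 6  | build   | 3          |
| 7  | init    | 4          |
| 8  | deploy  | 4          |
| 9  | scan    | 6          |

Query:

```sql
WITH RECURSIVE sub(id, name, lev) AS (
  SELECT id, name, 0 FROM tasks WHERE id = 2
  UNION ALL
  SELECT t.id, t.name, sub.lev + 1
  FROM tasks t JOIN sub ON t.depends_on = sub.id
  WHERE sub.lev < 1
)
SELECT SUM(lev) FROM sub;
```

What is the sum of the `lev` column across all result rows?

2

Base: id=2 (verify) at lev 0.
Iteration 1: rows with depends_on in {2} -> lint (id 4, lev 1), package (id 5, lev 1).
Iteration 2: lev < 1 fails for all current rows; recursion stops.
SUM(lev) = 0 + 1 + 1 = 2.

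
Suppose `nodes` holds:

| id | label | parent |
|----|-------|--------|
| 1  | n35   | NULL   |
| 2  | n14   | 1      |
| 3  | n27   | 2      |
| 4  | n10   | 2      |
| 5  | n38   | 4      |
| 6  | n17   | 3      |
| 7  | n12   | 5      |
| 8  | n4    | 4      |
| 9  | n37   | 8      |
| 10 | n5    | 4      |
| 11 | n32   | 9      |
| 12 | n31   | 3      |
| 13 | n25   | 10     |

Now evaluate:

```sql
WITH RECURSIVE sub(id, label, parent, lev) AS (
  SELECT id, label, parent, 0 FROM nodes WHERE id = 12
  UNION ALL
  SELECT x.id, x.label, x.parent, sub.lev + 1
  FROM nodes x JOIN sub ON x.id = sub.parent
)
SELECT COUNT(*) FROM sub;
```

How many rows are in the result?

4

Base: id=12 (n31), parent=3, lev 0.
Iteration 1: join on id=3 -> n27 (id 3, parent=2, lev 1).
Iteration 2: join on id=2 -> n14 (id 2, parent=1, lev 2).
Iteration 3: join on id=1 -> n35 (id 1, parent=NULL, lev 3).
Iteration 4: parent is NULL; no match; recursion stops.
Total rows emitted: 4.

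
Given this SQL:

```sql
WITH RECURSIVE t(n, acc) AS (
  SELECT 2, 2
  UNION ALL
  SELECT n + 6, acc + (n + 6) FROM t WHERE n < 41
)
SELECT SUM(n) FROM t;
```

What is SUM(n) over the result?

Base: n=2, acc=2.
Iteration 1: 2 < 41 holds -> n = 2 + 6 = 8, acc = 2 + 8 = 10.
Iteration 2: 8 < 41 holds -> n = 8 + 6 = 14, acc = 10 + 14 = 24.
Iteration 3: 14 < 41 holds -> n = 14 + 6 = 20, acc = 24 + 20 = 44.
Iteration 4: 20 < 41 holds -> n = 20 + 6 = 26, acc = 44 + 26 = 70.
Iteration 5: 26 < 41 holds -> n = 26 + 6 = 32, acc = 70 + 32 = 102.
Iteration 6: 32 < 41 holds -> n = 32 + 6 = 38, acc = 102 + 38 = 140.
Iteration 7: 38 < 41 holds -> n = 38 + 6 = 44, acc = 140 + 44 = 184.
Iteration 8: 44 < 41 fails; recursion stops.
SUM(n) = 2 + 8 + 14 + 20 + 26 + 32 + 38 + 44 = 184.

184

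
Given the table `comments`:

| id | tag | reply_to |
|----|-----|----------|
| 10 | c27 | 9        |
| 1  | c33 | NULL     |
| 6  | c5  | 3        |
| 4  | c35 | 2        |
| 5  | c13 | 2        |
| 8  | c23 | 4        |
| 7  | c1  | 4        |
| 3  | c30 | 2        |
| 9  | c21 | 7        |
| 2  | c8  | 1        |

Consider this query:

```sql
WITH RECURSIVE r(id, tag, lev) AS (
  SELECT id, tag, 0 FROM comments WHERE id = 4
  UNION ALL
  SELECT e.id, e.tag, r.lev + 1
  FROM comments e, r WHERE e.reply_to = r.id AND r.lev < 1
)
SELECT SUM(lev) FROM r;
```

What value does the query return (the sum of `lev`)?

2

Base: id=4 (c35) at lev 0.
Iteration 1: rows with reply_to in {4} -> c1 (id 7, lev 1), c23 (id 8, lev 1).
Iteration 2: lev < 1 fails for all current rows; recursion stops.
SUM(lev) = 0 + 1 + 1 = 2.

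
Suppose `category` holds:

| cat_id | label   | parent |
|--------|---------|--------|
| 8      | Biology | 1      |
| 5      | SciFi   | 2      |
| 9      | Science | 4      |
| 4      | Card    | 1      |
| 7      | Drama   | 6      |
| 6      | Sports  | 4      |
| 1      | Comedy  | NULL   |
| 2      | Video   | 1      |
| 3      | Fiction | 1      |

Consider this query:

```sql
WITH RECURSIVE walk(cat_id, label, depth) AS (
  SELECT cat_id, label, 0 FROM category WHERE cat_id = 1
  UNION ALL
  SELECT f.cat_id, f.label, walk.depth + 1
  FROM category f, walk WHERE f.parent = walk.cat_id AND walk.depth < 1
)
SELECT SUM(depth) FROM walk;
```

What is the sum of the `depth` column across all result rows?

4

Base: cat_id=1 (Comedy) at depth 0.
Iteration 1: rows with parent in {1} -> Video (id 2, depth 1), Fiction (id 3, depth 1), Card (id 4, depth 1), Biology (id 8, depth 1).
Iteration 2: depth < 1 fails for all current rows; recursion stops.
SUM(depth) = 0 + 1 + 1 + 1 + 1 = 4.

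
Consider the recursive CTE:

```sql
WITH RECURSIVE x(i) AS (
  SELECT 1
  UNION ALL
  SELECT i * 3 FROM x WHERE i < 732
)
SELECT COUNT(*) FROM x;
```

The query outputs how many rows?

8

Base: i=1.
Iteration 1: 1 < 732 holds -> i = 1 * 3 = 3.
Iteration 2: 3 < 732 holds -> i = 3 * 3 = 9.
Iteration 3: 9 < 732 holds -> i = 9 * 3 = 27.
Iteration 4: 27 < 732 holds -> i = 27 * 3 = 81.
Iteration 5: 81 < 732 holds -> i = 81 * 3 = 243.
Iteration 6: 243 < 732 holds -> i = 243 * 3 = 729.
Iteration 7: 729 < 732 holds -> i = 729 * 3 = 2187.
Iteration 8: 2187 < 732 fails; recursion stops.
Total rows emitted: 8.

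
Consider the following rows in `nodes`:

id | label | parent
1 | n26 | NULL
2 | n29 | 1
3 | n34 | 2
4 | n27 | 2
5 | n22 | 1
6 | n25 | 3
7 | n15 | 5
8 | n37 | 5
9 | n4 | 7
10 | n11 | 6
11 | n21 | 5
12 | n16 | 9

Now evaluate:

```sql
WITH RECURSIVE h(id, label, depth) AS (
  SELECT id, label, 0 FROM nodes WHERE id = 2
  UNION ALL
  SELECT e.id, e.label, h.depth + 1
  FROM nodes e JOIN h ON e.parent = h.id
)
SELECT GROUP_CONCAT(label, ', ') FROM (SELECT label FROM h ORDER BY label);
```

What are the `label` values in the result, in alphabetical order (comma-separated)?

n11, n25, n27, n29, n34

Base: id=2 (n29) at depth 0.
Iteration 1: rows with parent in {2} -> n34 (id 3, depth 1), n27 (id 4, depth 1).
Iteration 2: rows with parent in {3,4} -> n25 (id 6, depth 2).
Iteration 3: rows with parent in {6} -> n11 (id 10, depth 3).
Iteration 4: no rows with parent in {10}; recursion stops.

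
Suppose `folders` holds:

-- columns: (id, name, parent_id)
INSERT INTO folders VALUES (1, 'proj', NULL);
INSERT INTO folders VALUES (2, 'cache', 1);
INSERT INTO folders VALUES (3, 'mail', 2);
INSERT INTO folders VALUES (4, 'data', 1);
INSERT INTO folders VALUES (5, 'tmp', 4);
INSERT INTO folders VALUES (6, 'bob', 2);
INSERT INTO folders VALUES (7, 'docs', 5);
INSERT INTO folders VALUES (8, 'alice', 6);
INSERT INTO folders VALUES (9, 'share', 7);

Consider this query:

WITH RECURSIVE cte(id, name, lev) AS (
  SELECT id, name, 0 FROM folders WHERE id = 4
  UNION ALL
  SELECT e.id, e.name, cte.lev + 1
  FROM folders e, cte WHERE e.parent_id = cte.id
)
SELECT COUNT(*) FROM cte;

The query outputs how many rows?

Base: id=4 (data) at lev 0.
Iteration 1: rows with parent_id in {4} -> tmp (id 5, lev 1).
Iteration 2: rows with parent_id in {5} -> docs (id 7, lev 2).
Iteration 3: rows with parent_id in {7} -> share (id 9, lev 3).
Iteration 4: no rows with parent_id in {9}; recursion stops.
Total rows emitted: 4.

4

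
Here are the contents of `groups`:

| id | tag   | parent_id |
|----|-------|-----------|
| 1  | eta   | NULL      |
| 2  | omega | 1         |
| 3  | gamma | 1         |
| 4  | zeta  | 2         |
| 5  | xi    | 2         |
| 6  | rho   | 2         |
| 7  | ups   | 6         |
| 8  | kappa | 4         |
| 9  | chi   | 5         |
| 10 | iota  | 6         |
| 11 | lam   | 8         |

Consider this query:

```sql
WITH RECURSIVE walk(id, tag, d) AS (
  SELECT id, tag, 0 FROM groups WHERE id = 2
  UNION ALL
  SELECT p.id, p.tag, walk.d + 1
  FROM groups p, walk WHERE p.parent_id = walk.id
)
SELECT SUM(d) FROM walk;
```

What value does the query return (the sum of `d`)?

Base: id=2 (omega) at d 0.
Iteration 1: rows with parent_id in {2} -> zeta (id 4, d 1), xi (id 5, d 1), rho (id 6, d 1).
Iteration 2: rows with parent_id in {4,5,6} -> ups (id 7, d 2), kappa (id 8, d 2), chi (id 9, d 2), iota (id 10, d 2).
Iteration 3: rows with parent_id in {7,8,9,10} -> lam (id 11, d 3).
Iteration 4: no rows with parent_id in {11}; recursion stops.
SUM(d) = 0 + 1 + 1 + 1 + 2 + 2 + 2 + 2 + 3 = 14.

14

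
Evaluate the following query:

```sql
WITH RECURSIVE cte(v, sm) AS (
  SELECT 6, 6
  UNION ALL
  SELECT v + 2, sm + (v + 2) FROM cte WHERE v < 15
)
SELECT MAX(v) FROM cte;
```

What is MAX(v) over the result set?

16

Base: v=6, sm=6.
Iteration 1: 6 < 15 holds -> v = 6 + 2 = 8, sm = 6 + 8 = 14.
Iteration 2: 8 < 15 holds -> v = 8 + 2 = 10, sm = 14 + 10 = 24.
Iteration 3: 10 < 15 holds -> v = 10 + 2 = 12, sm = 24 + 12 = 36.
Iteration 4: 12 < 15 holds -> v = 12 + 2 = 14, sm = 36 + 14 = 50.
Iteration 5: 14 < 15 holds -> v = 14 + 2 = 16, sm = 50 + 16 = 66.
Iteration 6: 16 < 15 fails; recursion stops.
v values: 6, 8, 10, 12, 14, 16; the maximum is 16.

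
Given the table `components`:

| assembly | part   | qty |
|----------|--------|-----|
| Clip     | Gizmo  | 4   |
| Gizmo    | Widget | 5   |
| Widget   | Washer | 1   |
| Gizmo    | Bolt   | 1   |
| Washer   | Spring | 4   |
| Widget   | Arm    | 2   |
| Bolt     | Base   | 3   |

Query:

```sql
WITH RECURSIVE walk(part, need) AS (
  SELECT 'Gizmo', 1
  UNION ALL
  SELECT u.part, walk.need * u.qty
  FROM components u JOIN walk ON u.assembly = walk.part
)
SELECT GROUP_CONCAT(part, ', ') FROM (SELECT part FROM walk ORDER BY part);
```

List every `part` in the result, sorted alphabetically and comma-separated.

Base: (Gizmo, need=1).
Iteration 1: components of {Gizmo} -> Bolt = 1*1 = 1, Widget = 1*5 = 5.
Iteration 2: components of {Bolt,Widget} -> Arm = 5*2 = 10, Base = 1*3 = 3, Washer = 5*1 = 5.
Iteration 3: components of {Arm,Base,Washer} -> Spring = 5*4 = 20.
Iteration 4: no further components; recursion stops.

Arm, Base, Bolt, Gizmo, Spring, Washer, Widget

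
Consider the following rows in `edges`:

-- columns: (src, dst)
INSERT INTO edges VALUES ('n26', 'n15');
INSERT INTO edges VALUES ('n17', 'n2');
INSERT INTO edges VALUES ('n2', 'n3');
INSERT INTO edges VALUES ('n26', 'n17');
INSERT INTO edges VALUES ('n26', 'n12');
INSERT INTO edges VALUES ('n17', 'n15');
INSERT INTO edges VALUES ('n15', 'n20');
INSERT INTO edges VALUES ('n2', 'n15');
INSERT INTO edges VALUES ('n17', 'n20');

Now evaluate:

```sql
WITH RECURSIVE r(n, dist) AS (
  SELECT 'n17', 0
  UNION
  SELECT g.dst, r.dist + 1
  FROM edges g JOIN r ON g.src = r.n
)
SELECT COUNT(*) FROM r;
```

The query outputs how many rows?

8

Base: (n17, dist=0).
Iteration 1: edges from {n17} -> (n15, dist=1), (n2, dist=1), (n20, dist=1).
Iteration 2: edges from {n15,n2,n20} -> (n15, dist=2), (n20, dist=2), (n3, dist=2).
Iteration 3: edges from {n15,n20,n3} -> (n20, dist=3).
Iteration 4: no outgoing edges from {n20}; recursion stops.
Total rows emitted: 8.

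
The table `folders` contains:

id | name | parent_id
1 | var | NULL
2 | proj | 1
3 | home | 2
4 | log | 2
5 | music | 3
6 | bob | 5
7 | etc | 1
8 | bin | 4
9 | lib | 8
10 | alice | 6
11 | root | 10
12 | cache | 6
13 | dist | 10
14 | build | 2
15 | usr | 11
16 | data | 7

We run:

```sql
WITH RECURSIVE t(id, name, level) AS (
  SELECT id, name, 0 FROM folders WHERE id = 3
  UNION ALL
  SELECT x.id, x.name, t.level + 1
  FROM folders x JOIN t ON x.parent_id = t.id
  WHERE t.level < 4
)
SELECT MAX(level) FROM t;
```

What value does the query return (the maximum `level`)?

Base: id=3 (home) at level 0.
Iteration 1: rows with parent_id in {3} -> music (id 5, level 1).
Iteration 2: rows with parent_id in {5} -> bob (id 6, level 2).
Iteration 3: rows with parent_id in {6} -> alice (id 10, level 3), cache (id 12, level 3).
Iteration 4: rows with parent_id in {10,12} -> root (id 11, level 4), dist (id 13, level 4).
Iteration 5: level < 4 fails for all current rows; recursion stops.
level values: 0, 1, 2, 3, 3, 4, 4; the maximum is 4.

4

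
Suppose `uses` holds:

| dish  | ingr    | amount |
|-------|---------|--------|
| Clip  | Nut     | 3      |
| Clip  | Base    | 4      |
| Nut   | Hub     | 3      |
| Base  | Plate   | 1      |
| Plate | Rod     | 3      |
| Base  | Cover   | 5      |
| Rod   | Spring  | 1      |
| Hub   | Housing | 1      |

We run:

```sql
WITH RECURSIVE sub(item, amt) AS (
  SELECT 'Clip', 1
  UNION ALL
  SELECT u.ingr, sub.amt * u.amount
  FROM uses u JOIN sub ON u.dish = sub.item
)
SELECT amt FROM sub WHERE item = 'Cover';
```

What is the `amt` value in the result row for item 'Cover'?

Base: (Clip, amt=1).
Iteration 1: components of {Clip} -> Base = 1*4 = 4, Nut = 1*3 = 3.
Iteration 2: components of {Base,Nut} -> Cover = 4*5 = 20, Hub = 3*3 = 9, Plate = 4*1 = 4.
Iteration 3: components of {Cover,Hub,Plate} -> Housing = 9*1 = 9, Rod = 4*3 = 12.
Iteration 4: components of {Housing,Rod} -> Spring = 12*1 = 12.
Iteration 5: no further components; recursion stops.

20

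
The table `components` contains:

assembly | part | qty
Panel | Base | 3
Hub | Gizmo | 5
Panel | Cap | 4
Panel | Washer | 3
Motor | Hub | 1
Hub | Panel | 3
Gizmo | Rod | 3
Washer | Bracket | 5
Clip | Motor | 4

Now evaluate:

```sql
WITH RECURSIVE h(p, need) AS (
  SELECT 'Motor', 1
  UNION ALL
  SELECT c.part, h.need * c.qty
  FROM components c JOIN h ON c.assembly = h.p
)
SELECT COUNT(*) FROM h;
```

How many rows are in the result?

9

Base: (Motor, need=1).
Iteration 1: components of {Motor} -> Hub = 1*1 = 1.
Iteration 2: components of {Hub} -> Gizmo = 1*5 = 5, Panel = 1*3 = 3.
Iteration 3: components of {Gizmo,Panel} -> Base = 3*3 = 9, Cap = 3*4 = 12, Rod = 5*3 = 15, Washer = 3*3 = 9.
Iteration 4: components of {Base,Cap,Rod,Washer} -> Bracket = 9*5 = 45.
Iteration 5: no further components; recursion stops.
Total rows emitted: 9.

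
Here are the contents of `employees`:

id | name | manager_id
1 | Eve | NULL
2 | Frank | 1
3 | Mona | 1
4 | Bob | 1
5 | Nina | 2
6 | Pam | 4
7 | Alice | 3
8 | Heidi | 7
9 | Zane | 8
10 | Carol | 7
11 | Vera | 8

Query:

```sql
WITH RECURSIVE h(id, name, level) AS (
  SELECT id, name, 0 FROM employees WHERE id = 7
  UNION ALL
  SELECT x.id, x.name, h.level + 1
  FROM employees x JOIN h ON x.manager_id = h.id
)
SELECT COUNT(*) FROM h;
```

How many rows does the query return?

5

Base: id=7 (Alice) at level 0.
Iteration 1: rows with manager_id in {7} -> Heidi (id 8, level 1), Carol (id 10, level 1).
Iteration 2: rows with manager_id in {8,10} -> Zane (id 9, level 2), Vera (id 11, level 2).
Iteration 3: no rows with manager_id in {9,11}; recursion stops.
Total rows emitted: 5.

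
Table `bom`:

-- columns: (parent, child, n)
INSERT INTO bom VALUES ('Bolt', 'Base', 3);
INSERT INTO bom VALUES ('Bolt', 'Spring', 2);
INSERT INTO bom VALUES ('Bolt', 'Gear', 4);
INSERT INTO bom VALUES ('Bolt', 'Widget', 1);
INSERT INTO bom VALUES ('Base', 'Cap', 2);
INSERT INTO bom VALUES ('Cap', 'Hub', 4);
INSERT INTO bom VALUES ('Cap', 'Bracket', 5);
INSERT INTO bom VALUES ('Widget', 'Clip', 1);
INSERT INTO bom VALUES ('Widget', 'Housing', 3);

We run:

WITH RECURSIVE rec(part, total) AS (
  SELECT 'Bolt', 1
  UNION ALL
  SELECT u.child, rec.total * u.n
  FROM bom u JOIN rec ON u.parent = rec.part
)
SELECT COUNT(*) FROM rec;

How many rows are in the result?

10

Base: (Bolt, total=1).
Iteration 1: components of {Bolt} -> Base = 1*3 = 3, Gear = 1*4 = 4, Spring = 1*2 = 2, Widget = 1*1 = 1.
Iteration 2: components of {Base,Gear,Spring,Widget} -> Cap = 3*2 = 6, Clip = 1*1 = 1, Housing = 1*3 = 3.
Iteration 3: components of {Cap,Clip,Housing} -> Bracket = 6*5 = 30, Hub = 6*4 = 24.
Iteration 4: no further components; recursion stops.
Total rows emitted: 10.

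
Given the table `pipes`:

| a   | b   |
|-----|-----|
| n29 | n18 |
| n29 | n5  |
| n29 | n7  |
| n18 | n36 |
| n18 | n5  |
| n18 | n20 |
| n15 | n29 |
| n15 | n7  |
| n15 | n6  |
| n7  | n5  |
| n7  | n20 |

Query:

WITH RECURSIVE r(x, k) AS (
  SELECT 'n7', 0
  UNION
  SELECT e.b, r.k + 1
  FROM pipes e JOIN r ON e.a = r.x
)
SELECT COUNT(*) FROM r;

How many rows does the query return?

3

Base: (n7, k=0).
Iteration 1: edges from {n7} -> (n20, k=1), (n5, k=1).
Iteration 2: no outgoing edges from {n20,n5}; recursion stops.
Total rows emitted: 3.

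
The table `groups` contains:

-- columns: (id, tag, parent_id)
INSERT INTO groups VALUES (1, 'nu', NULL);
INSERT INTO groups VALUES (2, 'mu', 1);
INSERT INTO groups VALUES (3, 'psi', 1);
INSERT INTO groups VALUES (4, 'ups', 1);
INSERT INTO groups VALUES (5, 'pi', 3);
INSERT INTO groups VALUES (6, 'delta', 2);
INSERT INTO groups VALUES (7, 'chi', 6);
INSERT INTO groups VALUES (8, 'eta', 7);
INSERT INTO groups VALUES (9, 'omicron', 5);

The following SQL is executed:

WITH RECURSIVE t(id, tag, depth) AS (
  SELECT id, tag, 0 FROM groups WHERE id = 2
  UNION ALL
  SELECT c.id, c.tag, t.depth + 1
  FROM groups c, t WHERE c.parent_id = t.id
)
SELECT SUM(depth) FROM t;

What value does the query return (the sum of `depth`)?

6

Base: id=2 (mu) at depth 0.
Iteration 1: rows with parent_id in {2} -> delta (id 6, depth 1).
Iteration 2: rows with parent_id in {6} -> chi (id 7, depth 2).
Iteration 3: rows with parent_id in {7} -> eta (id 8, depth 3).
Iteration 4: no rows with parent_id in {8}; recursion stops.
SUM(depth) = 0 + 1 + 2 + 3 = 6.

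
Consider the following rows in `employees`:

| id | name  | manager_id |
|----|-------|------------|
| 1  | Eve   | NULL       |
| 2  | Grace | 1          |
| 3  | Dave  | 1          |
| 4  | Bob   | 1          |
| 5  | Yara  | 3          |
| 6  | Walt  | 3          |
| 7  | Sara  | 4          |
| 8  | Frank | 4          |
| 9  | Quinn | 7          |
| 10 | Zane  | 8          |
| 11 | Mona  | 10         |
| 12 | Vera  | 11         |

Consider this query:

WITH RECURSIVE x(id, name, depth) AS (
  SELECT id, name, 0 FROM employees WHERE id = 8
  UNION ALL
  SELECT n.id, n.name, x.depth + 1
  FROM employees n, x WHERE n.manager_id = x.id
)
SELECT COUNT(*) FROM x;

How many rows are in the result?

Base: id=8 (Frank) at depth 0.
Iteration 1: rows with manager_id in {8} -> Zane (id 10, depth 1).
Iteration 2: rows with manager_id in {10} -> Mona (id 11, depth 2).
Iteration 3: rows with manager_id in {11} -> Vera (id 12, depth 3).
Iteration 4: no rows with manager_id in {12}; recursion stops.
Total rows emitted: 4.

4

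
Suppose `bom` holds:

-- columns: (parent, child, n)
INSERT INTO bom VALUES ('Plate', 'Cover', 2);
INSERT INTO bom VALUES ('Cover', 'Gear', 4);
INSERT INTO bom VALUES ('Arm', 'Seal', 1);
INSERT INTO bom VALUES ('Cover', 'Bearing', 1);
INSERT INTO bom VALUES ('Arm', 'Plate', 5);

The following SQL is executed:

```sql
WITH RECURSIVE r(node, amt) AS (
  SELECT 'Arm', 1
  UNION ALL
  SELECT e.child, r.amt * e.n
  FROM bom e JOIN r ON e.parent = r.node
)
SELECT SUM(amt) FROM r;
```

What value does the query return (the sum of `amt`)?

67

Base: (Arm, amt=1).
Iteration 1: components of {Arm} -> Plate = 1*5 = 5, Seal = 1*1 = 1.
Iteration 2: components of {Plate,Seal} -> Cover = 5*2 = 10.
Iteration 3: components of {Cover} -> Bearing = 10*1 = 10, Gear = 10*4 = 40.
Iteration 4: no further components; recursion stops.
SUM(amt) = 1 + 5 + 1 + 10 + 10 + 40 = 67.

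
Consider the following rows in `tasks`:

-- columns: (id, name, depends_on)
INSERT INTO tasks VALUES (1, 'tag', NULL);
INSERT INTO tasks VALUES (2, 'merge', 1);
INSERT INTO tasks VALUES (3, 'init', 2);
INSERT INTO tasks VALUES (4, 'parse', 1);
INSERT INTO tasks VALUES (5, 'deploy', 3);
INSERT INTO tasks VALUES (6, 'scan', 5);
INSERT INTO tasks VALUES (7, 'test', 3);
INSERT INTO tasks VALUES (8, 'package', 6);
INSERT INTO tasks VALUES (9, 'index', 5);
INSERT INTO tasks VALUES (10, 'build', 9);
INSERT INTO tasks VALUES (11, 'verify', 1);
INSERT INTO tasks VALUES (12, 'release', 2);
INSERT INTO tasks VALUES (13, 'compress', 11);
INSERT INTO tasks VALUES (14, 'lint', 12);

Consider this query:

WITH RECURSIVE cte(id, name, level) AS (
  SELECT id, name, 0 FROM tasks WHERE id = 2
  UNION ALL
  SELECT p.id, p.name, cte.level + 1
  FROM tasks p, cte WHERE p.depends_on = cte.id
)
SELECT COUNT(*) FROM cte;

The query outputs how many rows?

10

Base: id=2 (merge) at level 0.
Iteration 1: rows with depends_on in {2} -> init (id 3, level 1), release (id 12, level 1).
Iteration 2: rows with depends_on in {3,12} -> deploy (id 5, level 2), test (id 7, level 2), lint (id 14, level 2).
Iteration 3: rows with depends_on in {5,7,14} -> scan (id 6, level 3), index (id 9, level 3).
Iteration 4: rows with depends_on in {6,9} -> package (id 8, level 4), build (id 10, level 4).
Iteration 5: no rows with depends_on in {8,10}; recursion stops.
Total rows emitted: 10.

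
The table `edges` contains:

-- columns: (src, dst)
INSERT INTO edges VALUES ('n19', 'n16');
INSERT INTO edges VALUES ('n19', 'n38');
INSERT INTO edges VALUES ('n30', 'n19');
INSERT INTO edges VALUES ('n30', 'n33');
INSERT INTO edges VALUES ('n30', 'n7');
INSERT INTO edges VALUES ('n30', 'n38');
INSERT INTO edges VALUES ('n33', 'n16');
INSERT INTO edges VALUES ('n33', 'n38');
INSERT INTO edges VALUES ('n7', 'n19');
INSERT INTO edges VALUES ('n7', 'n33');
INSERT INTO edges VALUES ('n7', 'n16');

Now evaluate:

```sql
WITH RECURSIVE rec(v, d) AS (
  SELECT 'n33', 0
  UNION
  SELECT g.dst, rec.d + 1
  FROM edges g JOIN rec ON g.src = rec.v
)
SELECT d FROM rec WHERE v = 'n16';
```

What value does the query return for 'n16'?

1

Base: (n33, d=0).
Iteration 1: edges from {n33} -> (n16, d=1), (n38, d=1).
Iteration 2: no outgoing edges from {n16,n38}; recursion stops.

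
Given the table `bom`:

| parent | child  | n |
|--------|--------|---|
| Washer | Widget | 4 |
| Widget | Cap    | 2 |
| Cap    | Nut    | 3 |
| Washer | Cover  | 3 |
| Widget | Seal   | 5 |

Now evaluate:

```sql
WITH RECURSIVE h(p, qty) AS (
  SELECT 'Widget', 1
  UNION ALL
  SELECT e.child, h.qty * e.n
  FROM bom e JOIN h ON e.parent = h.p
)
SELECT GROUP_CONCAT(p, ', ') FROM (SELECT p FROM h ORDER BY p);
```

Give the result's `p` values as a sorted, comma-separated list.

Cap, Nut, Seal, Widget

Base: (Widget, qty=1).
Iteration 1: components of {Widget} -> Cap = 1*2 = 2, Seal = 1*5 = 5.
Iteration 2: components of {Cap,Seal} -> Nut = 2*3 = 6.
Iteration 3: no further components; recursion stops.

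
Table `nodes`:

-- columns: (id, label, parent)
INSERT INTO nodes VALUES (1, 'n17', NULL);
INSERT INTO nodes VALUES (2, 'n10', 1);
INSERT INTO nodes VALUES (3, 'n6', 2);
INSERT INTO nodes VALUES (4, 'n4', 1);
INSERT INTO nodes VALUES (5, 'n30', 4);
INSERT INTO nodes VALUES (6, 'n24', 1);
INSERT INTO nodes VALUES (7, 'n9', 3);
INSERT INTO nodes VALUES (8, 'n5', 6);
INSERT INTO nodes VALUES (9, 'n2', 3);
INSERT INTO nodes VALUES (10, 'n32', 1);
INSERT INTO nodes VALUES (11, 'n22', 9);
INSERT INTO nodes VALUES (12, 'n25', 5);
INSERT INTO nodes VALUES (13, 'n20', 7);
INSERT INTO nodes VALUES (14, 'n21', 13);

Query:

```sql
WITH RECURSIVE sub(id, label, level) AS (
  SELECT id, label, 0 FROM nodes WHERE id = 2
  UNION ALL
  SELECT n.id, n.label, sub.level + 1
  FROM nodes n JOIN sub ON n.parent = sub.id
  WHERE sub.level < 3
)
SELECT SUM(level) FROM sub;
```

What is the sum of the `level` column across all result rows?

11

Base: id=2 (n10) at level 0.
Iteration 1: rows with parent in {2} -> n6 (id 3, level 1).
Iteration 2: rows with parent in {3} -> n9 (id 7, level 2), n2 (id 9, level 2).
Iteration 3: rows with parent in {7,9} -> n22 (id 11, level 3), n20 (id 13, level 3).
Iteration 4: level < 3 fails for all current rows; recursion stops.
SUM(level) = 0 + 1 + 2 + 2 + 3 + 3 = 11.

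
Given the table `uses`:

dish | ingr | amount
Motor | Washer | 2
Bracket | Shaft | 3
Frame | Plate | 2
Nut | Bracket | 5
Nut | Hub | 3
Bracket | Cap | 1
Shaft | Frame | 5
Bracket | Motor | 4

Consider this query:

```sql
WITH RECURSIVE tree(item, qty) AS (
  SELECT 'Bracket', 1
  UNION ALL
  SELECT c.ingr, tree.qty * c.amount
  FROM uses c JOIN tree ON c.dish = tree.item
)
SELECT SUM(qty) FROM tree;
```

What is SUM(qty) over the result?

62

Base: (Bracket, qty=1).
Iteration 1: components of {Bracket} -> Cap = 1*1 = 1, Motor = 1*4 = 4, Shaft = 1*3 = 3.
Iteration 2: components of {Cap,Motor,Shaft} -> Frame = 3*5 = 15, Washer = 4*2 = 8.
Iteration 3: components of {Frame,Washer} -> Plate = 15*2 = 30.
Iteration 4: no further components; recursion stops.
SUM(qty) = 1 + 4 + 1 + 3 + 8 + 15 + 30 = 62.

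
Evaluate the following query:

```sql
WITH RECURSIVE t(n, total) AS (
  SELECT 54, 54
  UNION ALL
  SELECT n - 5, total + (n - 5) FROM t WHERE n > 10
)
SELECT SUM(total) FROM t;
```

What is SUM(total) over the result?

2145

Base: n=54, total=54.
Iteration 1: 54 > 10 holds -> n = 54 - 5 = 49, total = 54 + 49 = 103.
Iteration 2: 49 > 10 holds -> n = 49 - 5 = 44, total = 103 + 44 = 147.
Iteration 3: 44 > 10 holds -> n = 44 - 5 = 39, total = 147 + 39 = 186.
Iteration 4: 39 > 10 holds -> n = 39 - 5 = 34, total = 186 + 34 = 220.
Iteration 5: 34 > 10 holds -> n = 34 - 5 = 29, total = 220 + 29 = 249.
Iteration 6: 29 > 10 holds -> n = 29 - 5 = 24, total = 249 + 24 = 273.
Iteration 7: 24 > 10 holds -> n = 24 - 5 = 19, total = 273 + 19 = 292.
Iteration 8: 19 > 10 holds -> n = 19 - 5 = 14, total = 292 + 14 = 306.
Iteration 9: 14 > 10 holds -> n = 14 - 5 = 9, total = 306 + 9 = 315.
Iteration 10: 9 > 10 fails; recursion stops.
SUM(total) = 54 + 103 + 147 + 186 + 220 + 249 + 273 + 292 + 306 + 315 = 2145.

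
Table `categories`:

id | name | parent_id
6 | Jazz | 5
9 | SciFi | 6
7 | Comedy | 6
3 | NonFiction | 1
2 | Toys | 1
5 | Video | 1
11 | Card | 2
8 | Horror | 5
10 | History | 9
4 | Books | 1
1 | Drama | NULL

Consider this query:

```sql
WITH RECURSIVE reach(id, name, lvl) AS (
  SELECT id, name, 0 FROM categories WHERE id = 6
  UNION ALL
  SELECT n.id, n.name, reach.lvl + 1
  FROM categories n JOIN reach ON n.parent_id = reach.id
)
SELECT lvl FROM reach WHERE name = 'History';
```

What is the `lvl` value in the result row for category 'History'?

Base: id=6 (Jazz) at lvl 0.
Iteration 1: rows with parent_id in {6} -> Comedy (id 7, lvl 1), SciFi (id 9, lvl 1).
Iteration 2: rows with parent_id in {7,9} -> History (id 10, lvl 2).
Iteration 3: no rows with parent_id in {10}; recursion stops.

2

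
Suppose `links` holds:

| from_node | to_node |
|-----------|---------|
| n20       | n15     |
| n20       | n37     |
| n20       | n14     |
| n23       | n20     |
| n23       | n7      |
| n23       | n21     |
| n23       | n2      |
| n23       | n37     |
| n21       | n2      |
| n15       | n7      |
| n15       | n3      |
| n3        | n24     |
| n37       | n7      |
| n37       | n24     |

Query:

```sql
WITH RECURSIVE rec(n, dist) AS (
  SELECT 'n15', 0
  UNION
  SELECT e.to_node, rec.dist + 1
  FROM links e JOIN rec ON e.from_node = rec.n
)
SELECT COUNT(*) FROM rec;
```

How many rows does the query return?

4

Base: (n15, dist=0).
Iteration 1: edges from {n15} -> (n3, dist=1), (n7, dist=1).
Iteration 2: edges from {n3,n7} -> (n24, dist=2).
Iteration 3: no outgoing edges from {n24}; recursion stops.
Total rows emitted: 4.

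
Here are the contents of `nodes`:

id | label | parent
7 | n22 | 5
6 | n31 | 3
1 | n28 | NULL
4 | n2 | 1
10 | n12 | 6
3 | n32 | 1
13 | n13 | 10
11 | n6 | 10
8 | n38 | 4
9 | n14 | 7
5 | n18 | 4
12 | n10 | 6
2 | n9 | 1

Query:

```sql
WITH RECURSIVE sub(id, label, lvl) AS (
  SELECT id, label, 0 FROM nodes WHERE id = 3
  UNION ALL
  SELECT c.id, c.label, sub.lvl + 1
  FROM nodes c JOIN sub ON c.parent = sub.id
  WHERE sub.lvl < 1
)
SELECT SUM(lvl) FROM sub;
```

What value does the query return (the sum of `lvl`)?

Base: id=3 (n32) at lvl 0.
Iteration 1: rows with parent in {3} -> n31 (id 6, lvl 1).
Iteration 2: lvl < 1 fails for all current rows; recursion stops.
SUM(lvl) = 0 + 1 = 1.

1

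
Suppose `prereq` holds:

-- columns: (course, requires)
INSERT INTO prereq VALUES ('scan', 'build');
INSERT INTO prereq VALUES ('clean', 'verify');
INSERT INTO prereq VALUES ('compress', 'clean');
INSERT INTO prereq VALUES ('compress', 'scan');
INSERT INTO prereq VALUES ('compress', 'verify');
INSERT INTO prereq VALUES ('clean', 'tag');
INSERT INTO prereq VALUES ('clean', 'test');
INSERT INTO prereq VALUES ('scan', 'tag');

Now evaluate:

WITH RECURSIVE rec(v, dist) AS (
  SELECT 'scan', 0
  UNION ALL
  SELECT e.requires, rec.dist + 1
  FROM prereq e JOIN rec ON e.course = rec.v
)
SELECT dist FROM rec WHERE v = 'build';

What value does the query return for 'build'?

1

Base: (scan, dist=0).
Iteration 1: edges from {scan} -> (build, dist=1), (tag, dist=1).
Iteration 2: no outgoing edges from {build,tag}; recursion stops.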